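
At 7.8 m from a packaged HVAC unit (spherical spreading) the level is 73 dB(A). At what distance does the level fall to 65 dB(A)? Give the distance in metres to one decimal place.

19.6 m

For a point source L₁ − L₂ = 20·log₁₀(r₂/r₁), so r₂ = r₁·10^((L₁−L₂)/20).
r₂ = 7.8·10^((73−65)/20) = 7.8·10^(8.0/20) = 19.59 m.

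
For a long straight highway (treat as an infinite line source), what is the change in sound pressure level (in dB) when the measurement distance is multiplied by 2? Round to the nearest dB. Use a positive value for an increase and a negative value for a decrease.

A line source loses 3 dB per doubling of distance; generally ΔL = −10·log₁₀(r₂/r₁).
ΔL = −10·log₁₀(2) = -3.01 dB.

-3 dB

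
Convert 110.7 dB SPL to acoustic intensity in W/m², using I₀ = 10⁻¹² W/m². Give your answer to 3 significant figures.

I = I₀·10^(L/10) = 10⁻¹² × 10^(110.7/10) = 10^(-0.930).

0.117 W/m²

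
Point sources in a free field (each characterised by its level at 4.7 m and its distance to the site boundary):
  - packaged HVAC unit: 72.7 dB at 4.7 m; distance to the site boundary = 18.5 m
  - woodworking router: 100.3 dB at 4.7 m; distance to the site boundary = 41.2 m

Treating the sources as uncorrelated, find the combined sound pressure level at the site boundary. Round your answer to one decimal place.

Propagate each source to the receiver with L = L_ref − 20·log₁₀(r/r_ref), then add intensities.
packaged HVAC unit: 72.7 − 20·log₁₀(18.5/4.7) = 72.7 − 11.90 = 60.80 dB.
woodworking router: 100.3 − 20·log₁₀(41.2/4.7) = 100.3 − 18.86 = 81.44 dB.
Σ 10^(L/10) = 1.406e+08 → L_total = 10·log₁₀(1.406e+08) = 81.48 dB.

81.5 dB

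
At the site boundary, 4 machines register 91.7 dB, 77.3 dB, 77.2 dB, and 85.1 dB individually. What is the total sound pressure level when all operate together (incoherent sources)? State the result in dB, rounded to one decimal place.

Incoherent sources combine by intensity addition: L_total = 10·log₁₀(Σ 10^(L_i/10)).
Σ 10^(L/10) = 10^(91.7/10) + 10^(77.3/10) + 10^(77.2/10) + 10^(85.1/10) = 1.909e+09.
L_total = 10·log₁₀(1.909e+09) = 92.81 dB.

92.8 dB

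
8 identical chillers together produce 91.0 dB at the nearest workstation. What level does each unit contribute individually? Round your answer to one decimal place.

8 equal contributions raise the level by 10·log₁₀ 8 = 9.031 dB, so each unit alone gives 91.0 − 9.031.

82.0 dB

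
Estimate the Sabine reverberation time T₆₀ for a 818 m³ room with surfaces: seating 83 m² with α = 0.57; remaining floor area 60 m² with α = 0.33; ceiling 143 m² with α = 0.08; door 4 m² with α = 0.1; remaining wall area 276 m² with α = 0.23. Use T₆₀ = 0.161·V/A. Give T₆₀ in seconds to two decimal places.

A = Σ Sᵢαᵢ = 83·0.57 + 60·0.33 + 143·0.08 + 4·0.1 + 276·0.23 = 142.43 m².
T₆₀ = 0.161 × 818 / 142.43 = 0.925 s.

0.92 s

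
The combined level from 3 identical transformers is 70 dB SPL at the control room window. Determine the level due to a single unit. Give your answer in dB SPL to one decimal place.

65.2 dB SPL

For N identical incoherent sources L_total = L₁ + 10·log₁₀ N, so L₁ = 70 − 10·log₁₀(3) = 70 − 4.771.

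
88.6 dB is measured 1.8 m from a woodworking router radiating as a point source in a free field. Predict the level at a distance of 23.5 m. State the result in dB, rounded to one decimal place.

For a point source, L₂ = L₁ − 20·log₁₀(r₂/r₁).
L₂ = 88.6 − 20·log₁₀(23.5/1.8) = 88.6 − 22.316 = 66.28 dB.

66.3 dB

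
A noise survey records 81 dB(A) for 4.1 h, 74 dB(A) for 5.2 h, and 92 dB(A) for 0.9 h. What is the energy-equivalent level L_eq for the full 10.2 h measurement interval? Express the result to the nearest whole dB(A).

Weight each interval's intensity by its duration and average over T = 10.2 h:
Σ tᵢ·10^(Lᵢ/10) = 4.1·10^(81/10) + 5.2·10^(74/10) + 0.9·10^(92/10) = 2.073e+09.
L_eq = 10·log₁₀(2.073e+09/10.2) = 83.08 dB(A).

83 dB(A)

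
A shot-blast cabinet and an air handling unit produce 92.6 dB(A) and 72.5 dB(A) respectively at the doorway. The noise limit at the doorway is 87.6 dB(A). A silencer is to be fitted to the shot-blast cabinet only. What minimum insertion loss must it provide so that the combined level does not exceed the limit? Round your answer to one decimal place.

Everything except the shot-blast cabinet sums to 10^(72.5/10) = 1.778e+07 in linear terms, 72.50 dB(A).
To meet 87.6 dB(A) overall, the treated shot-blast cabinet may contribute at most 10^(87.6/10) − 1.778e+07 = 5.577e+08, i.e. 87.46 dB(A).
So the shot-blast cabinet must be reduced from 92.6 to 87.46 dB(A): IL = 5.14 dB.

5.1 dB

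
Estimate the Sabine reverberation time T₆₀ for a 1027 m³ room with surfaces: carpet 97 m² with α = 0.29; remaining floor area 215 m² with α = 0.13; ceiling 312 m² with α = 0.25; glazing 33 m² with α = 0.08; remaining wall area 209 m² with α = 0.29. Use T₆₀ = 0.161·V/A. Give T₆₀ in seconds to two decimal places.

0.84 s

Total absorption A = 97·0.29 + 215·0.13 + 312·0.25 + 33·0.08 + 209·0.29 = 197.33 m² sabins.
T₆₀ = 0.161·V/A = 0.161·1027/197.33 = 0.838 s.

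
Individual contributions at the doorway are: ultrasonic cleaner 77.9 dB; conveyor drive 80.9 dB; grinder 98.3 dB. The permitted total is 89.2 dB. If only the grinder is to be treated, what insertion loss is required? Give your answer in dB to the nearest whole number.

10 dB

The untreated sources together contribute 10^(77.9/10) + 10^(80.9/10) = 1.847e+08, i.e. 82.66 dB.
The limit corresponds to 10^(89.2/10) = 8.318e+08; subtracting the fixed part leaves 6.471e+08 for the grinder, i.e. 88.11 dB.
So the grinder must be reduced from 98.3 to 88.11 dB: IL = 10.19 dB.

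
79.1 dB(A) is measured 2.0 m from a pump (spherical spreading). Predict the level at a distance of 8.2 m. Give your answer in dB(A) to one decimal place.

66.8 dB(A)

Point-source attenuation: ΔL = 20·log₁₀(r₂/r₁) = 20·log₁₀(8.2/2.0) = 12.256 dB.
L₂ = 79.1 − 20·log₁₀(8.2/2.0) = 79.1 − 12.256 = 66.84 dB(A).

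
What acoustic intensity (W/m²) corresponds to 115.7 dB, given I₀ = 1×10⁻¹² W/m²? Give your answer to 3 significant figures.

L = 10·log₁₀(I/I₀) ⇒ I = I₀·10^(L/10) = 10⁻¹² × 10^11.57.

0.372 W/m²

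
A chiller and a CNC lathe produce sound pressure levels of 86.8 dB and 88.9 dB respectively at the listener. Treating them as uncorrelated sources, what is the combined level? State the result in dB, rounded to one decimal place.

For uncorrelated sources the intensities add, so convert each level to linear form, sum, and take 10·log₁₀ of the total.
Σ 10^(L/10) = 10^(86.8/10) + 10^(88.9/10) = 1.255e+09.
L_total = 10·log₁₀(1.255e+09) = 90.99 dB.

91.0 dB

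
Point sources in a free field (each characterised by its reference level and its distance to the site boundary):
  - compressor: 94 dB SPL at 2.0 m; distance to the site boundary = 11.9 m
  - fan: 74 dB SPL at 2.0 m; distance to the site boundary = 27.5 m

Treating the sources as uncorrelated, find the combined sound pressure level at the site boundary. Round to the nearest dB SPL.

79 dB SPL

Apply inverse-square spreading to bring every level to the receiver, then sum 10^(L/10).
compressor: 94 − 20·log₁₀(11.9/2.0) = 94 − 15.49 = 78.51 dB SPL.
fan: 74 − 20·log₁₀(27.5/2.0) = 74 − 22.77 = 51.23 dB SPL.
Σ 10^(L/10) = 7.109e+07 → L_total = 10·log₁₀(7.109e+07) = 78.52 dB SPL.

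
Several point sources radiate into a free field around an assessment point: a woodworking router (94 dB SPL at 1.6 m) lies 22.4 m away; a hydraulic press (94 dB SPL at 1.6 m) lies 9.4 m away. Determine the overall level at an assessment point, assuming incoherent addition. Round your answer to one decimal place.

Propagate each source to the receiver with L = L_ref − 20·log₁₀(r/r_ref), then add intensities.
woodworking router: 94 − 20·log₁₀(22.4/1.6) = 94 − 22.92 = 71.08 dB SPL.
hydraulic press: 94 − 20·log₁₀(9.4/1.6) = 94 − 15.38 = 78.62 dB SPL.
Σ 10^(L/10) = 8.559e+07 → L_total = 10·log₁₀(8.559e+07) = 79.32 dB SPL.

79.3 dB SPL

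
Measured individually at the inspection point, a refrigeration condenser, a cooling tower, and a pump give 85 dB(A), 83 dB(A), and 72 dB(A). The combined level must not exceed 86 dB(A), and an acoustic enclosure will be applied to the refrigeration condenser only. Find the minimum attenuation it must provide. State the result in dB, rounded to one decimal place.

2.4 dB

The untreated sources together contribute 10^(83/10) + 10^(72/10) = 2.154e+08, i.e. 83.33 dB(A).
The limit corresponds to 10^(86/10) = 3.981e+08; subtracting the fixed part leaves 1.827e+08 for the refrigeration condenser, i.e. 82.62 dB(A).
So the refrigeration condenser must be reduced from 85 to 82.62 dB(A): IL = 2.38 dB.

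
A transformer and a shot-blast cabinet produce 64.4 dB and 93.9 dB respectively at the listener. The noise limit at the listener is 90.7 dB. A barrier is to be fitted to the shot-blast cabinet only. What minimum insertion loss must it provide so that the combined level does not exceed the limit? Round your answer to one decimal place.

3.2 dB

Everything except the shot-blast cabinet sums to 10^(64.4/10) = 2.754e+06 in linear terms, 64.40 dB.
The limit corresponds to 10^(90.7/10) = 1.175e+09; subtracting the fixed part leaves 1.172e+09 for the shot-blast cabinet, i.e. 90.69 dB.
So the shot-blast cabinet must be reduced from 93.9 to 90.69 dB: IL = 3.21 dB.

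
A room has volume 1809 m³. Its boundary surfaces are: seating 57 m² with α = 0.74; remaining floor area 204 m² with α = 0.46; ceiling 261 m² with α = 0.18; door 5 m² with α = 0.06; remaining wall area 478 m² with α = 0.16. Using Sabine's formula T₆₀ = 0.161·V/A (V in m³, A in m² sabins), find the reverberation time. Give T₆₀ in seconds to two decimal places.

1.12 s

Total absorption A = 57·0.74 + 204·0.46 + 261·0.18 + 5·0.06 + 478·0.16 = 259.78 m² sabins.
T₆₀ = 0.161 × 1809 / 259.78 = 1.121 s.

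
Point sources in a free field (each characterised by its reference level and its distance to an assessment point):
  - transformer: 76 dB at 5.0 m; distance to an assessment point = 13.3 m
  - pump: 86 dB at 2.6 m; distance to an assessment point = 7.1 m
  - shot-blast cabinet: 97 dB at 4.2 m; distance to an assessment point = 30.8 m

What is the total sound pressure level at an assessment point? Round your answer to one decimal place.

Propagate each source to the receiver with L = L_ref − 20·log₁₀(r/r_ref), then add intensities.
transformer: 76 − 20·log₁₀(13.3/5.0) = 76 − 8.50 = 67.50 dB.
pump: 86 − 20·log₁₀(7.1/2.6) = 86 − 8.73 = 77.27 dB.
shot-blast cabinet: 97 − 20·log₁₀(30.8/4.2) = 97 − 17.31 = 79.69 dB.
Σ 10^(L/10) = 1.522e+08 → L_total = 10·log₁₀(1.522e+08) = 81.82 dB.

81.8 dB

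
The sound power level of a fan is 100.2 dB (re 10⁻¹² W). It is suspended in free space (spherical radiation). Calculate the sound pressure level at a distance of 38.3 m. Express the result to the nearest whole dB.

Free-field spherical radiation: L_p = L_w − 10·log₁₀(4π·r²), r = 38.3 m.
4π·r² = 1.843e+04 m², 10·log₁₀ of that is 42.656 dB.
L_p = 100.2 − 42.656 = 57.54 dB.

58 dB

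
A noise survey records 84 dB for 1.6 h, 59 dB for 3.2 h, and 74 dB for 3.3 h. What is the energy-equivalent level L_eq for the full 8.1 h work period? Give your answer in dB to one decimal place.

77.8 dB

Weight each interval's intensity by its duration and average over T = 8.1 h:
Σ tᵢ·10^(Lᵢ/10) = 1.6·10^(84/10) + 3.2·10^(59/10) + 3.3·10^(74/10) = 4.873e+08.
L_eq = 10·log₁₀(4.873e+08/8.1) = 77.79 dB.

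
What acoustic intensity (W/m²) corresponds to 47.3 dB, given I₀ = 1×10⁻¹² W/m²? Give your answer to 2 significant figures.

5.4e-08 W/m²

I = I₀·10^(L/10) = 10⁻¹² × 10^(47.3/10) = 10^(-7.270).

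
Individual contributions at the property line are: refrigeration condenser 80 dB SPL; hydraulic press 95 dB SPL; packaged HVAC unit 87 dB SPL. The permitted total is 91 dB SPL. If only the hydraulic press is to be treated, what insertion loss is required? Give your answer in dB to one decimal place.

6.8 dB

Fixed contribution from the other sources: Σ 10^(L/10) = 10^(80/10) + 10^(87/10) = 6.012e+08 (87.79 dB SPL).
To meet 91 dB SPL overall, the treated hydraulic press may contribute at most 10^(91/10) − 6.012e+08 = 6.577e+08, i.e. 88.18 dB SPL.
Required insertion loss = 95 − 88.18 = 6.82 dB.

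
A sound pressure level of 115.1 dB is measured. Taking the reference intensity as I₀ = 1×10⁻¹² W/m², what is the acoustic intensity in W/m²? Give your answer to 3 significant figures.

0.324 W/m²

I/I₀ = 10^(115.1/10) = 3.236e+11, so I = 3.236e+11 × 10⁻¹² W/m².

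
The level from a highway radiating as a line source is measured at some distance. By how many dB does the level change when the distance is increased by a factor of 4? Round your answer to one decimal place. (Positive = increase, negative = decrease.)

Line-source spreading: ΔL = −10·log₁₀(r₂/r₁).
ΔL = −10·log₁₀(4) = -6.02 dB.

-6.0 dB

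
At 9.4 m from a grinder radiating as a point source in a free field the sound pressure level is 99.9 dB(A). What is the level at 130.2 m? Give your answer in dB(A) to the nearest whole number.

Spherical spreading from a point source gives a 20·log₁₀(r₂/r₁) drop.
L₂ = 99.9 − 20·log₁₀(130.2/9.4) = 99.9 − 22.830 = 77.07 dB(A).

77 dB(A)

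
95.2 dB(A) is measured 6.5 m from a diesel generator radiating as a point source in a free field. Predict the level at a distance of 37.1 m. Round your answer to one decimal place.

80.1 dB(A)

For a point source, L₂ = L₁ − 20·log₁₀(r₂/r₁).
L₂ = 95.2 − 20·log₁₀(37.1/6.5) = 95.2 − 15.129 = 80.07 dB(A).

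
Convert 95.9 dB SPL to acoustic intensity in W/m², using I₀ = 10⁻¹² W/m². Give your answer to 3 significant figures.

0.00389 W/m²

I/I₀ = 10^(95.9/10) = 3.89e+09, so I = 3.89e+09 × 10⁻¹² W/m².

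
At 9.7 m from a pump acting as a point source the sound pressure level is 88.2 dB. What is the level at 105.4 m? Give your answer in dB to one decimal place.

67.5 dB

For a point source, L₂ = L₁ − 20·log₁₀(r₂/r₁).
L₂ = 88.2 − 20·log₁₀(105.4/9.7) = 88.2 − 20.721 = 67.48 dB.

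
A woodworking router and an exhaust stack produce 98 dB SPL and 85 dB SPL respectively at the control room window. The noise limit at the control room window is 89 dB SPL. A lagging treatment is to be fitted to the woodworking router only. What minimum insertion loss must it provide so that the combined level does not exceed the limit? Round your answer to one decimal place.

11.2 dB

The untreated sources together contribute 10^(85/10) = 3.162e+08, i.e. 85.00 dB SPL.
The limit corresponds to 10^(89/10) = 7.943e+08; subtracting the fixed part leaves 4.781e+08 for the woodworking router, i.e. 86.80 dB SPL.
Required insertion loss = 98 − 86.80 = 11.20 dB.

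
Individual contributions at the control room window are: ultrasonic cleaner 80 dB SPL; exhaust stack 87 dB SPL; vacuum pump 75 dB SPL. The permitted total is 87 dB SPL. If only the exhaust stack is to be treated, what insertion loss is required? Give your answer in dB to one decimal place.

1.3 dB

The untreated sources together contribute 10^(80/10) + 10^(75/10) = 1.316e+08, i.e. 81.19 dB SPL.
To meet 87 dB SPL overall, the treated exhaust stack may contribute at most 10^(87/10) − 1.316e+08 = 3.696e+08, i.e. 85.68 dB SPL.
So the exhaust stack must be reduced from 87 to 85.68 dB SPL: IL = 1.32 dB.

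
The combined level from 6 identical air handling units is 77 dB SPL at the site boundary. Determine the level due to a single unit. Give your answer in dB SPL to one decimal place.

69.2 dB SPL

Dividing the total intensity by 6 lowers the level by 10·log₁₀ 6 = 7.782 dB: L₁ = 77 − 7.782.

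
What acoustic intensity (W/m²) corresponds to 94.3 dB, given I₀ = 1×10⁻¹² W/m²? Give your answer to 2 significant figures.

I/I₀ = 10^(94.3/10) = 2.692e+09, so I = 2.692e+09 × 10⁻¹² W/m².

0.0027 W/m²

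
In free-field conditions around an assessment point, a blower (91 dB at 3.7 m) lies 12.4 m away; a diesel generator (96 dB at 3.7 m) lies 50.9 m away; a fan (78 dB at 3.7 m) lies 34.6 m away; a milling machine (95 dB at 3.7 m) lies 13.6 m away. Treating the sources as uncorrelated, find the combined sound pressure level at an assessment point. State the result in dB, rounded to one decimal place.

Apply inverse-square spreading to bring every level to the receiver, then sum 10^(L/10).
blower: 91 − 20·log₁₀(12.4/3.7) = 91 − 10.50 = 80.50 dB.
diesel generator: 96 − 20·log₁₀(50.9/3.7) = 96 − 22.77 = 73.23 dB.
fan: 78 − 20·log₁₀(34.6/3.7) = 78 − 19.42 = 58.58 dB.
milling machine: 95 − 20·log₁₀(13.6/3.7) = 95 − 11.31 = 83.69 dB.
Σ 10^(L/10) = 3.679e+08 → L_total = 10·log₁₀(3.679e+08) = 85.66 dB.

85.7 dB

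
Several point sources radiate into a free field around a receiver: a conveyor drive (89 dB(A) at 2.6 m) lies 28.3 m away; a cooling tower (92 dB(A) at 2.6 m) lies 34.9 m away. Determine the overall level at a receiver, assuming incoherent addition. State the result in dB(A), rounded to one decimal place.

First find each source's level at the receiver (point-source: −20·log₁₀(r/r_ref)), then combine on an intensity basis.
conveyor drive: 89 − 20·log₁₀(28.3/2.6) = 89 − 20.74 = 68.26 dB(A).
cooling tower: 92 − 20·log₁₀(34.9/2.6) = 92 − 22.56 = 69.44 dB(A).
Σ 10^(L/10) = 1.550e+07 → L_total = 10·log₁₀(1.550e+07) = 71.90 dB(A).

71.9 dB(A)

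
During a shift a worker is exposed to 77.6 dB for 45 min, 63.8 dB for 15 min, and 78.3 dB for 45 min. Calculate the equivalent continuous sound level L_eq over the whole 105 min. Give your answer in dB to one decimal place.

77.3 dB

Weight each interval's intensity by its duration and average over T = 105 min:
Σ tᵢ·10^(Lᵢ/10) = 45·10^(77.6/10) + 15·10^(63.8/10) + 45·10^(78.3/10) = 5.668e+09.
L_eq = 10·log₁₀(5.668e+09/105) = 77.32 dB.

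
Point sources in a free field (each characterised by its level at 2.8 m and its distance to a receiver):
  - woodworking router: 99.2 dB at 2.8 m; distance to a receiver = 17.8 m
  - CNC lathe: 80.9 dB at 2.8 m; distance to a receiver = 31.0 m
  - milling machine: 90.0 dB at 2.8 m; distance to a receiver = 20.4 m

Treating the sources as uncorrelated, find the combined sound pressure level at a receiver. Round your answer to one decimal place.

Propagate each source to the receiver with L = L_ref − 20·log₁₀(r/r_ref), then add intensities.
woodworking router: 99.2 − 20·log₁₀(17.8/2.8) = 99.2 − 16.07 = 83.13 dB.
CNC lathe: 80.9 − 20·log₁₀(31.0/2.8) = 80.9 − 20.88 = 60.02 dB.
milling machine: 90.0 − 20·log₁₀(20.4/2.8) = 90.0 − 17.25 = 72.75 dB.
Σ 10^(L/10) = 2.257e+08 → L_total = 10·log₁₀(2.257e+08) = 83.53 dB.

83.5 dB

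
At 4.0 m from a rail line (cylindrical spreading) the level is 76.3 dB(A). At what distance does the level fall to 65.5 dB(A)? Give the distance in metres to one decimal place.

For a line source L₁ − L₂ = 10·log₁₀(r₂/r₁), so r₂ = r₁·10^((L₁−L₂)/10).
r₂ = 4.0·10^((76.3−65.5)/10) = 4.0·10^(10.8/10) = 48.09 m.

48.1 m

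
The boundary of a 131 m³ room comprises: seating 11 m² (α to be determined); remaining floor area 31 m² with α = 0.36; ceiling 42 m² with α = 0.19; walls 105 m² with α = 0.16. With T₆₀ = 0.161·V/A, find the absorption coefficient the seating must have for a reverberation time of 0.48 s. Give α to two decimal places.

A = 0.161·V/T₆₀ = 0.161·131/0.48 = 43.94 m² sabins.
Absorption from the other surfaces = 31·0.36 + 42·0.19 + 105·0.16 = 35.94 m², so the seating must supply 8.00 m² over 11 m².
α = 8.00/11 = 0.727.

0.73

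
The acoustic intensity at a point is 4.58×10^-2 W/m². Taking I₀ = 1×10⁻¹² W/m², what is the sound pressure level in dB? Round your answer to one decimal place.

Dividing by I₀ shifts the exponent by 12: I/I₀ = 4.58×10^10.
L = 10·(0.6609 + 10) = 106.61 dB.

106.6 dB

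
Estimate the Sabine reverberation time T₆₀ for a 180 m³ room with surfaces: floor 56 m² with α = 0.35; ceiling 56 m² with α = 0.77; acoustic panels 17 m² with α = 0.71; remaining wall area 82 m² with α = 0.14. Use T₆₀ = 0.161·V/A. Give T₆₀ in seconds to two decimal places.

Total absorption A = 56·0.35 + 56·0.77 + 17·0.71 + 82·0.14 = 86.27 m² sabins.
T₆₀ = 0.161·V/A = 0.161·180/86.27 = 0.336 s.

0.34 s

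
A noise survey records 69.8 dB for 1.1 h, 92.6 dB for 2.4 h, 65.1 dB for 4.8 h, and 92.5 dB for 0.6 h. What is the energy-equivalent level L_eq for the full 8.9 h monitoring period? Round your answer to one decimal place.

87.9 dB

Weight each interval's intensity by its duration and average over T = 8.9 h:
Σ tᵢ·10^(Lᵢ/10) = 1.1·10^(69.8/10) + 2.4·10^(92.6/10) + 4.8·10^(65.1/10) + 0.6·10^(92.5/10) = 5.460e+09.
L_eq = 10·log₁₀(5.460e+09/8.9) = 87.88 dB.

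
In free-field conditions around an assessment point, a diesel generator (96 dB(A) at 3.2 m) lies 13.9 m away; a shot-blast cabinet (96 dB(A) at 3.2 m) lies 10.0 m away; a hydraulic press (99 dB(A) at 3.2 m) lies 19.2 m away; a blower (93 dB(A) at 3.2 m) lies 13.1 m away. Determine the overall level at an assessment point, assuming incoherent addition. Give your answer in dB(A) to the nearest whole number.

Propagate each source to the receiver with L = L_ref − 20·log₁₀(r/r_ref), then add intensities.
diesel generator: 96 − 20·log₁₀(13.9/3.2) = 96 − 12.76 = 83.24 dB(A).
shot-blast cabinet: 96 − 20·log₁₀(10.0/3.2) = 96 − 9.90 = 86.10 dB(A).
hydraulic press: 99 − 20·log₁₀(19.2/3.2) = 99 − 15.56 = 83.44 dB(A).
blower: 93 − 20·log₁₀(13.1/3.2) = 93 − 12.24 = 80.76 dB(A).
Σ 10^(L/10) = 9.584e+08 → L_total = 10·log₁₀(9.584e+08) = 89.82 dB(A).

90 dB(A)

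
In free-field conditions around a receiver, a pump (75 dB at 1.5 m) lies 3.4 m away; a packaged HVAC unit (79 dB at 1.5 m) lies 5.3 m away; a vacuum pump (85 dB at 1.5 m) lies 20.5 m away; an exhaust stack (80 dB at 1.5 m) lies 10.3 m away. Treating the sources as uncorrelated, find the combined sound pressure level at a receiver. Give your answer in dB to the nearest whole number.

72 dB

Apply inverse-square spreading to bring every level to the receiver, then sum 10^(L/10).
pump: 75 − 20·log₁₀(3.4/1.5) = 75 − 7.11 = 67.89 dB.
packaged HVAC unit: 79 − 20·log₁₀(5.3/1.5) = 79 − 10.96 = 68.04 dB.
vacuum pump: 85 − 20·log₁₀(20.5/1.5) = 85 − 22.71 = 62.29 dB.
exhaust stack: 80 − 20·log₁₀(10.3/1.5) = 80 − 16.73 = 63.27 dB.
Σ 10^(L/10) = 1.633e+07 → L_total = 10·log₁₀(1.633e+07) = 72.13 dB.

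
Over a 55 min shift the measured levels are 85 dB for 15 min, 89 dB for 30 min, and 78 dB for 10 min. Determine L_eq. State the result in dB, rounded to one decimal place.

87.3 dB

The energy average is taken in the linear domain: L_eq = 10·log₁₀[(Σ tᵢ·10^(Lᵢ/10))/T], T = 55 min.
Σ tᵢ·10^(Lᵢ/10) = 15·10^(85/10) + 30·10^(89/10) + 10·10^(78/10) = 2.920e+10.
L_eq = 10·log₁₀(2.920e+10/55) = 87.25 dB.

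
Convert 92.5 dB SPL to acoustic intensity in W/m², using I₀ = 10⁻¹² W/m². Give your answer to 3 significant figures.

I = I₀·10^(L/10) = 10⁻¹² × 10^(92.5/10) = 10^(-2.750).

0.00178 W/m²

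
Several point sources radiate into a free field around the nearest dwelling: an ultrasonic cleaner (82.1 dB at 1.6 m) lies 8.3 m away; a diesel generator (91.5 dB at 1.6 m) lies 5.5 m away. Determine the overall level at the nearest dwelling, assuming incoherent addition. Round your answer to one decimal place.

First find each source's level at the receiver (point-source: −20·log₁₀(r/r_ref)), then combine on an intensity basis.
ultrasonic cleaner: 82.1 − 20·log₁₀(8.3/1.6) = 82.1 − 14.30 = 67.80 dB.
diesel generator: 91.5 − 20·log₁₀(5.5/1.6) = 91.5 − 10.72 = 80.78 dB.
Σ 10^(L/10) = 1.256e+08 → L_total = 10·log₁₀(1.256e+08) = 80.99 dB.

81.0 dB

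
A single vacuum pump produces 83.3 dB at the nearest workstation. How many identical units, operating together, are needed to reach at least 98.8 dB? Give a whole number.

The shortfall is 98.8 − 83.3 = 15.5 dB, and N units add 10·log₁₀ N, so need 10·log₁₀ N ≥ 15.5.
N ≥ 10^(15.5/10) = 35.481, so N = 36.

36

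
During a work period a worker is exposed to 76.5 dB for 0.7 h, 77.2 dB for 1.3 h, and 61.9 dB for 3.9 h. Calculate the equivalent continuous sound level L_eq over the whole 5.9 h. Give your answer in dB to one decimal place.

The energy average is taken in the linear domain: L_eq = 10·log₁₀[(Σ tᵢ·10^(Lᵢ/10))/T], T = 5.9 h.
Σ tᵢ·10^(Lᵢ/10) = 0.7·10^(76.5/10) + 1.3·10^(77.2/10) + 3.9·10^(61.9/10) = 1.055e+08.
L_eq = 10·log₁₀(1.055e+08/5.9) = 72.53 dB.

72.5 dB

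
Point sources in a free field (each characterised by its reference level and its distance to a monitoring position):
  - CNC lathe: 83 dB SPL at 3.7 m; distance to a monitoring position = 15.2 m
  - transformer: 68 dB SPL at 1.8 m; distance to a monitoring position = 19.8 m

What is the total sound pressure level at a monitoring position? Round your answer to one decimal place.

70.7 dB SPL

First find each source's level at the receiver (point-source: −20·log₁₀(r/r_ref)), then combine on an intensity basis.
CNC lathe: 83 − 20·log₁₀(15.2/3.7) = 83 − 12.27 = 70.73 dB SPL.
transformer: 68 − 20·log₁₀(19.8/1.8) = 68 − 20.83 = 47.17 dB SPL.
Σ 10^(L/10) = 1.187e+07 → L_total = 10·log₁₀(1.187e+07) = 70.75 dB SPL.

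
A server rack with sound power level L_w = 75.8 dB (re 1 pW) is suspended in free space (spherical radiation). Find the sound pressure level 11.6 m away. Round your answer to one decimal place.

43.5 dB

Free-field spherical radiation: L_p = L_w − 10·log₁₀(4π·r²), r = 11.6 m.
4π·r² = 1691 m², 10·log₁₀ of that is 32.281 dB.
L_p = 75.8 − 32.281 = 43.52 dB.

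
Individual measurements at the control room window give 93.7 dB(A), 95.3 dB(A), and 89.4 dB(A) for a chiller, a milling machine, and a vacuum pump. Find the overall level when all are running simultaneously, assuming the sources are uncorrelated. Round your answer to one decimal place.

98.2 dB(A)

For uncorrelated sources the intensities add, so convert each level to linear form, sum, and take 10·log₁₀ of the total.
Σ 10^(L/10) = 10^(93.7/10) + 10^(95.3/10) + 10^(89.4/10) = 6.604e+09.
L_total = 10·log₁₀(6.604e+09) = 98.20 dB(A).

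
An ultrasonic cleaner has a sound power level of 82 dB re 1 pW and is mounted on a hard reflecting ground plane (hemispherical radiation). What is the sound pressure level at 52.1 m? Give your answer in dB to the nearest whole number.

Free-field hemispherical radiation: L_p = L_w − 10·log₁₀(2π·r²), r = 52.1 m.
2π·r² = 1.706e+04 m², 10·log₁₀ of that is 42.319 dB.
L_p = 82 − 42.319 = 39.68 dB.

40 dB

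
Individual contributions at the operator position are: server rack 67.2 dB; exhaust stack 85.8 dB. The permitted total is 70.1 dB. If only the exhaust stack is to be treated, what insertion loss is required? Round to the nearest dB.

19 dB

The untreated sources together contribute 10^(67.2/10) = 5.248e+06, i.e. 67.20 dB.
The limit corresponds to 10^(70.1/10) = 1.023e+07; subtracting the fixed part leaves 4.985e+06 for the exhaust stack, i.e. 66.98 dB.
So the exhaust stack must be reduced from 85.8 to 66.98 dB: IL = 18.82 dB.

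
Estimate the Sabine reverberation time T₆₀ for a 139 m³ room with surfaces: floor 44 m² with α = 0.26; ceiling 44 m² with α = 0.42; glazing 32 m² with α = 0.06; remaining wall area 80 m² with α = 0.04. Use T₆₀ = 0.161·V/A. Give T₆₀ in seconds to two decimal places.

0.64 s

A = Σ Sᵢαᵢ = 44·0.26 + 44·0.42 + 32·0.06 + 80·0.04 = 35.04 m².
T₆₀ = 0.161 × 139 / 35.04 = 0.639 s.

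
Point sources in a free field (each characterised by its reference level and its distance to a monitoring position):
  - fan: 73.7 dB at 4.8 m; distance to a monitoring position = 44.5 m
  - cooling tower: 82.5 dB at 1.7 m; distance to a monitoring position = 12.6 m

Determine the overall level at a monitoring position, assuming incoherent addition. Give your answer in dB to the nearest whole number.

65 dB

Propagate each source to the receiver with L = L_ref − 20·log₁₀(r/r_ref), then add intensities.
fan: 73.7 − 20·log₁₀(44.5/4.8) = 73.7 − 19.34 = 54.36 dB.
cooling tower: 82.5 − 20·log₁₀(12.6/1.7) = 82.5 − 17.40 = 65.10 dB.
Σ 10^(L/10) = 3.510e+06 → L_total = 10·log₁₀(3.510e+06) = 65.45 dB.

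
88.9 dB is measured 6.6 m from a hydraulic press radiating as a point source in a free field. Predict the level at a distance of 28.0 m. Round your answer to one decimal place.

76.3 dB

Point-source attenuation: ΔL = 20·log₁₀(r₂/r₁) = 20·log₁₀(28.0/6.6) = 12.552 dB.
L₂ = 88.9 − 20·log₁₀(28.0/6.6) = 88.9 − 12.552 = 76.35 dB.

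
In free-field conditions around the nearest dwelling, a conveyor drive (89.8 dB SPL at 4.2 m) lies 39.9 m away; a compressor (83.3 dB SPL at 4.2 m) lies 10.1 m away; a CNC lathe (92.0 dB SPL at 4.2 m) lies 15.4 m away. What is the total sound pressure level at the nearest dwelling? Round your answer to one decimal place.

Propagate each source to the receiver with L = L_ref − 20·log₁₀(r/r_ref), then add intensities.
conveyor drive: 89.8 − 20·log₁₀(39.9/4.2) = 89.8 − 19.55 = 70.25 dB SPL.
compressor: 83.3 − 20·log₁₀(10.1/4.2) = 83.3 − 7.62 = 75.68 dB SPL.
CNC lathe: 92.0 − 20·log₁₀(15.4/4.2) = 92.0 − 11.29 = 80.71 dB SPL.
Σ 10^(L/10) = 1.654e+08 → L_total = 10·log₁₀(1.654e+08) = 82.19 dB SPL.

82.2 dB SPL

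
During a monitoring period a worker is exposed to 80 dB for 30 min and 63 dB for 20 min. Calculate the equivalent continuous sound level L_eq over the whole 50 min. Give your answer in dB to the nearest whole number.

Weight each interval's intensity by its duration and average over T = 50 min:
Σ tᵢ·10^(Lᵢ/10) = 30·10^(80/10) + 20·10^(63/10) = 3.040e+09.
L_eq = 10·log₁₀(3.040e+09/50) = 77.84 dB.

78 dB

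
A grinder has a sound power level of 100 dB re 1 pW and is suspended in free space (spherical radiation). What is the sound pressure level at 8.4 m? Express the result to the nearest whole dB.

Free-field spherical radiation: L_p = L_w − 10·log₁₀(4π·r²), r = 8.4 m.
4π·r² = 886.7 m², 10·log₁₀ of that is 29.478 dB.
L_p = 100 − 29.478 = 70.52 dB.

71 dB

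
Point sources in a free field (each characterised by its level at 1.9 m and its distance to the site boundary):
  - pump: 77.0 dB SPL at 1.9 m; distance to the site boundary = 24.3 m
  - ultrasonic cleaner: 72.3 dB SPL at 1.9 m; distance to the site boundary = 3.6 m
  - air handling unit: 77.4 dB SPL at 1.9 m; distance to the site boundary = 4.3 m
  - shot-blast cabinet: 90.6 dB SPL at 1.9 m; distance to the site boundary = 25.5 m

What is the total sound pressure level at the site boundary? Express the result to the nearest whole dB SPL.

73 dB SPL

Apply inverse-square spreading to bring every level to the receiver, then sum 10^(L/10).
pump: 77.0 − 20·log₁₀(24.3/1.9) = 77.0 − 22.14 = 54.86 dB SPL.
ultrasonic cleaner: 72.3 − 20·log₁₀(3.6/1.9) = 72.3 − 5.55 = 66.75 dB SPL.
air handling unit: 77.4 − 20·log₁₀(4.3/1.9) = 77.4 − 7.09 = 70.31 dB SPL.
shot-blast cabinet: 90.6 − 20·log₁₀(25.5/1.9) = 90.6 − 22.56 = 68.04 dB SPL.
Σ 10^(L/10) = 2.214e+07 → L_total = 10·log₁₀(2.214e+07) = 73.45 dB SPL.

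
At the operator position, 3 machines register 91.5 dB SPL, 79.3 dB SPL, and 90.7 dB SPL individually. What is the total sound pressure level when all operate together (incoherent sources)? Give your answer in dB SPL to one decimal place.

94.3 dB SPL

For uncorrelated sources the intensities add, so convert each level to linear form, sum, and take 10·log₁₀ of the total.
Σ 10^(L/10) = 10^(91.5/10) + 10^(79.3/10) + 10^(90.7/10) = 2.673e+09.
L_total = 10·log₁₀(2.673e+09) = 94.27 dB SPL.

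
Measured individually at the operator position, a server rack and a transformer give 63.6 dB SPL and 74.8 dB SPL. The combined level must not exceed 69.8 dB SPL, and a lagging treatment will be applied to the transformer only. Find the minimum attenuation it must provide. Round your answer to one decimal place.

6.2 dB

The untreated sources together contribute 10^(63.6/10) = 2.291e+06, i.e. 63.60 dB SPL.
The limit corresponds to 10^(69.8/10) = 9.550e+06; subtracting the fixed part leaves 7.259e+06 for the transformer, i.e. 68.61 dB SPL.
So the transformer must be reduced from 74.8 to 68.61 dB SPL: IL = 6.19 dB.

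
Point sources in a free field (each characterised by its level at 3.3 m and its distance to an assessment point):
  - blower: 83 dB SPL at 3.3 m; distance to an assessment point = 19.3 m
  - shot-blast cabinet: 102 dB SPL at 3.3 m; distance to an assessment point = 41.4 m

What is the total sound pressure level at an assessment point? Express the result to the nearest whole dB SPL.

Apply inverse-square spreading to bring every level to the receiver, then sum 10^(L/10).
blower: 83 − 20·log₁₀(19.3/3.3) = 83 − 15.34 = 67.66 dB SPL.
shot-blast cabinet: 102 − 20·log₁₀(41.4/3.3) = 102 − 21.97 = 80.03 dB SPL.
Σ 10^(L/10) = 1.065e+08 → L_total = 10·log₁₀(1.065e+08) = 80.27 dB SPL.

80 dB SPL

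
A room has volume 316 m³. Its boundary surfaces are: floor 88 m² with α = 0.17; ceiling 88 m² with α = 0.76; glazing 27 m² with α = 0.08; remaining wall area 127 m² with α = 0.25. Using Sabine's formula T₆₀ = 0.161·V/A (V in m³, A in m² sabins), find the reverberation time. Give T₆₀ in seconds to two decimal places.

A = Σ Sᵢαᵢ = 88·0.17 + 88·0.76 + 27·0.08 + 127·0.25 = 115.75 m².
T₆₀ = 0.161·V/A = 0.161·316/115.75 = 0.440 s.

0.44 s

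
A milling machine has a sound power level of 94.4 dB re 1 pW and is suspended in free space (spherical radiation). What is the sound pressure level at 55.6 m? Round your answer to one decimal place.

48.5 dB

Free-field spherical radiation: L_p = L_w − 10·log₁₀(4π·r²), r = 55.6 m.
4π·r² = 3.885e+04 m², 10·log₁₀ of that is 45.894 dB.
L_p = 94.4 − 45.894 = 48.51 dB.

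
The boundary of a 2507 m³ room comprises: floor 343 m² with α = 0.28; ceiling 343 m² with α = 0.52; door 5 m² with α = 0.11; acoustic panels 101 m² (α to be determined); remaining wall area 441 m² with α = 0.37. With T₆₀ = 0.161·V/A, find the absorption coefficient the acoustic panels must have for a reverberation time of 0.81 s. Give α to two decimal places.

From T₆₀ = 0.161·V/A, the target T₆₀ = 0.81 s needs A = 0.161·2507/0.81 = 498.30 m².
Absorption from the other surfaces = 343·0.28 + 343·0.52 + 5·0.11 + 441·0.37 = 438.12 m², so the acoustic panels must supply 60.18 m² over 101 m².
α = 60.18/101 = 0.596.

0.60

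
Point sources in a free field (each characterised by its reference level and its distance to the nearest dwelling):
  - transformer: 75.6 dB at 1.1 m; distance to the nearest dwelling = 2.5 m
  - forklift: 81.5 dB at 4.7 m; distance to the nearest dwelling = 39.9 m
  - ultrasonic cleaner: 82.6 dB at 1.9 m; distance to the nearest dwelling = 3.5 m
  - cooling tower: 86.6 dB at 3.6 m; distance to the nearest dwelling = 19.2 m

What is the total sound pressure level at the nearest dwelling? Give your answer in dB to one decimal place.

First find each source's level at the receiver (point-source: −20·log₁₀(r/r_ref)), then combine on an intensity basis.
transformer: 75.6 − 20·log₁₀(2.5/1.1) = 75.6 − 7.13 = 68.47 dB.
forklift: 81.5 − 20·log₁₀(39.9/4.7) = 81.5 − 18.58 = 62.92 dB.
ultrasonic cleaner: 82.6 − 20·log₁₀(3.5/1.9) = 82.6 − 5.31 = 77.29 dB.
cooling tower: 86.6 − 20·log₁₀(19.2/3.6) = 86.6 − 14.54 = 72.06 dB.
Σ 10^(L/10) = 7.868e+07 → L_total = 10·log₁₀(7.868e+07) = 78.96 dB.

79.0 dB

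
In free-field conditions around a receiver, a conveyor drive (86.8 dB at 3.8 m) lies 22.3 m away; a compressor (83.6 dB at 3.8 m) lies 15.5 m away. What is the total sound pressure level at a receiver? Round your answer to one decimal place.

74.4 dB

Propagate each source to the receiver with L = L_ref − 20·log₁₀(r/r_ref), then add intensities.
conveyor drive: 86.8 − 20·log₁₀(22.3/3.8) = 86.8 − 15.37 = 71.43 dB.
compressor: 83.6 − 20·log₁₀(15.5/3.8) = 83.6 − 12.21 = 71.39 dB.
Σ 10^(L/10) = 2.767e+07 → L_total = 10·log₁₀(2.767e+07) = 74.42 dB.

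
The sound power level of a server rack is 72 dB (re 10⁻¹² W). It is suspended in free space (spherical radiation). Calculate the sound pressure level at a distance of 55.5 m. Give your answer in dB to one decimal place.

26.1 dB

Free-field spherical radiation: L_p = L_w − 10·log₁₀(4π·r²), r = 55.5 m.
4π·r² = 3.871e+04 m², 10·log₁₀ of that is 45.878 dB.
L_p = 72 − 45.878 = 26.12 dB.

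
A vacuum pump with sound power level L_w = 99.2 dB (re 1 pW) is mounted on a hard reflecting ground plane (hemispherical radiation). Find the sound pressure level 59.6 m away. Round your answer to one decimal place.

55.7 dB

L_p = L_w − 10·log₁₀(2π·r²) with r = 59.6 m.
2π·r² = 2.232e+04 m², 10·log₁₀ of that is 43.487 dB.
L_p = 99.2 − 43.487 = 55.71 dB.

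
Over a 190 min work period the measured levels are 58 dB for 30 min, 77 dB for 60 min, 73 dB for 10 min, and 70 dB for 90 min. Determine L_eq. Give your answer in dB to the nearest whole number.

L_eq = 10·log₁₀[(1/T)·Σ tᵢ·10^(Lᵢ/10)] with T = 190 min.
Σ tᵢ·10^(Lᵢ/10) = 30·10^(58/10) + 60·10^(77/10) + 10·10^(73/10) + 90·10^(70/10) = 4.126e+09.
L_eq = 10·log₁₀(4.126e+09/190) = 73.37 dB.

73 dB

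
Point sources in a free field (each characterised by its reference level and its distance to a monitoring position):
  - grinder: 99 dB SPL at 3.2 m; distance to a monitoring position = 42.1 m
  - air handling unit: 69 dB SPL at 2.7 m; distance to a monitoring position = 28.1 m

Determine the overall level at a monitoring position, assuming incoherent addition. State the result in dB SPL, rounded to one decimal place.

Apply inverse-square spreading to bring every level to the receiver, then sum 10^(L/10).
grinder: 99 − 20·log₁₀(42.1/3.2) = 99 − 22.38 = 76.62 dB SPL.
air handling unit: 69 − 20·log₁₀(28.1/2.7) = 69 − 20.35 = 48.65 dB SPL.
Σ 10^(L/10) = 4.597e+07 → L_total = 10·log₁₀(4.597e+07) = 76.62 dB SPL.

76.6 dB SPL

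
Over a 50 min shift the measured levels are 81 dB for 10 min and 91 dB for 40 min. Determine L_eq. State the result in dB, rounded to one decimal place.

The energy average is taken in the linear domain: L_eq = 10·log₁₀[(Σ tᵢ·10^(Lᵢ/10))/T], T = 50 min.
Σ tᵢ·10^(Lᵢ/10) = 10·10^(81/10) + 40·10^(91/10) = 5.162e+10.
L_eq = 10·log₁₀(5.162e+10/50) = 90.14 dB.

90.1 dB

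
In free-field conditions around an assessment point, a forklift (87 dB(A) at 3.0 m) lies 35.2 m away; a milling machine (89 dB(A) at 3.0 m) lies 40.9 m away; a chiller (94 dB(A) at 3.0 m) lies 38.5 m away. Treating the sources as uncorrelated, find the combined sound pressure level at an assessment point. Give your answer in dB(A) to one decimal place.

First find each source's level at the receiver (point-source: −20·log₁₀(r/r_ref)), then combine on an intensity basis.
forklift: 87 − 20·log₁₀(35.2/3.0) = 87 − 21.39 = 65.61 dB(A).
milling machine: 89 − 20·log₁₀(40.9/3.0) = 89 − 22.69 = 66.31 dB(A).
chiller: 94 − 20·log₁₀(38.5/3.0) = 94 − 22.17 = 71.83 dB(A).
Σ 10^(L/10) = 2.317e+07 → L_total = 10·log₁₀(2.317e+07) = 73.65 dB(A).

73.6 dB(A)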